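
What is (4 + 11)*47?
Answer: 705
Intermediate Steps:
(4 + 11)*47 = 15*47 = 705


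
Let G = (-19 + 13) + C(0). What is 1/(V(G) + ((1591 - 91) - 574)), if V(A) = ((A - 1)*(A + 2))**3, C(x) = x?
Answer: 1/22878 ≈ 4.3710e-5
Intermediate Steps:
G = -6 (G = (-19 + 13) + 0 = -6 + 0 = -6)
V(A) = (-1 + A)**3*(2 + A)**3 (V(A) = ((-1 + A)*(2 + A))**3 = (-1 + A)**3*(2 + A)**3)
1/(V(G) + ((1591 - 91) - 574)) = 1/((-1 - 6)**3*(2 - 6)**3 + ((1591 - 91) - 574)) = 1/((-7)**3*(-4)**3 + (1500 - 574)) = 1/(-343*(-64) + 926) = 1/(21952 + 926) = 1/22878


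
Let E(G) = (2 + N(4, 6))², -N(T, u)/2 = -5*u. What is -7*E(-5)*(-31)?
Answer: 834148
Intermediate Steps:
N(T, u) = 10*u (N(T, u) = -(-10)*u = 10*u)
E(G) = 3844 (E(G) = (2 + 10*6)² = (2 + 60)² = 62² = 3844)
-7*E(-5)*(-31) = -7*3844*(-31) = -26908*(-31) = 834148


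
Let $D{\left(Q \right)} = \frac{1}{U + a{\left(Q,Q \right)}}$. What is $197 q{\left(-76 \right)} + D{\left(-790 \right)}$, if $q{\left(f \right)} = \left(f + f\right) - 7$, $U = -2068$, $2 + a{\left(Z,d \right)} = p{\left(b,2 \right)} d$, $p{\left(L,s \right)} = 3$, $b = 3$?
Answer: $- \frac{139074121}{4440} \approx -31323.0$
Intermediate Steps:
$a{\left(Z,d \right)} = -2 + 3 d$
$q{\left(f \right)} = -7 + 2 f$ ($q{\left(f \right)} = 2 f - 7 = -7 + 2 f$)
$D{\left(Q \right)} = \frac{1}{-2070 + 3 Q}$ ($D{\left(Q \right)} = \frac{1}{-2068 + \left(-2 + 3 Q\right)} = \frac{1}{-2070 + 3 Q}$)
$197 q{\left(-76 \right)} + D{\left(-790 \right)} = 197 \left(-7 + 2 \left(-76\right)\right) + \frac{1}{3 \left(-690 - 790\right)} = 197 \left(-7 - 152\right) + \frac{1}{3 \left(-1480\right)} = 197 \left(-159\right) + \frac{1}{3} \left(- \frac{1}{1480}\right) = -31323 - \frac{1}{4440} = - \frac{139074121}{4440}$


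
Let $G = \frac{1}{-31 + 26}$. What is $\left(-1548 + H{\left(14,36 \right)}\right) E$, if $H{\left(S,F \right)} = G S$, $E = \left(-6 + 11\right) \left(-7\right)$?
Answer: $54278$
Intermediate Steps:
$G = - \frac{1}{5}$ ($G = \frac{1}{-5} = - \frac{1}{5} \approx -0.2$)
$E = -35$ ($E = 5 \left(-7\right) = -35$)
$H{\left(S,F \right)} = - \frac{S}{5}$
$\left(-1548 + H{\left(14,36 \right)}\right) E = \left(-1548 - \frac{14}{5}\right) \left(-35\right) = \left(- \frac{7754}{5}\right) \left(-35\right) = 54278$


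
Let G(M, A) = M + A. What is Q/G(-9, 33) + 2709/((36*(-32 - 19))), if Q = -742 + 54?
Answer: -6149/204 ≈ -30.142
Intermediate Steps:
G(M, A) = A + M
Q = -688
Q/G(-9, 33) + 2709/((36*(-32 - 19))) = -688/(33 - 9) + 2709/((36*(-32 - 19))) = -688/24 + 2709/((36*(-51))) = -688*1/24 + 2709/(-1836) = -86/3 + 2709*(-1/1836) = -86/3 - 301/204 = -6149/204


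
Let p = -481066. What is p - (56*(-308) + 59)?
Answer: -463877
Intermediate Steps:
p - (56*(-308) + 59) = -481066 - (56*(-308) + 59) = -481066 - (-17248 + 59) = -481066 - 1*(-17189) = -481066 + 17189 = -463877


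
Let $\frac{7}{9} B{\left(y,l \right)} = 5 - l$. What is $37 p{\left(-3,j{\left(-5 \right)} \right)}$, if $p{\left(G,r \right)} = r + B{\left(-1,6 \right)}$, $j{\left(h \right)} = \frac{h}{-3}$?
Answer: $\frac{296}{21} \approx 14.095$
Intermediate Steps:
$B{\left(y,l \right)} = \frac{45}{7} - \frac{9 l}{7}$ ($B{\left(y,l \right)} = \frac{9 \left(5 - l\right)}{7} = \frac{45}{7} - \frac{9 l}{7}$)
$j{\left(h \right)} = - \frac{h}{3}$
$p{\left(G,r \right)} = - \frac{9}{7} + r$ ($p{\left(G,r \right)} = r + \left(\frac{45}{7} - \frac{54}{7}\right) = r - \frac{9}{7} = - \frac{9}{7} + r$)
$37 p{\left(-3,j{\left(-5 \right)} \right)} = 37 \left(- \frac{9}{7} - - \frac{5}{3}\right) = 37 \left(- \frac{9}{7} + \frac{5}{3}\right) = 37 \cdot \frac{8}{21} = \frac{296}{21}$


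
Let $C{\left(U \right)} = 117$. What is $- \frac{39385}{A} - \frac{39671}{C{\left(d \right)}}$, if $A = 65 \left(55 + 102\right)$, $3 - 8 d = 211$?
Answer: $- \frac{6299240}{18369} \approx -342.93$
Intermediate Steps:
$d = -26$ ($d = \frac{3}{8} - \frac{211}{8} = -26$)
$A = 10205$ ($A = 65 \cdot 157 = 10205$)
$- \frac{39385}{A} - \frac{39671}{C{\left(d \right)}} = - \frac{39385}{10205} - \frac{39671}{117} = \left(-39385\right) \frac{1}{10205} - \frac{39671}{117} = - \frac{7877}{2041} - \frac{39671}{117} = - \frac{6299240}{18369}$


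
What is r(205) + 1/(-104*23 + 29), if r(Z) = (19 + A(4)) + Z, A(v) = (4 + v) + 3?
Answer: 555304/2363 ≈ 235.00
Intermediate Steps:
A(v) = 7 + v
r(Z) = 30 + Z (r(Z) = (19 + (7 + 4)) + Z = (19 + 11) + Z = 30 + Z)
r(205) + 1/(-104*23 + 29) = (30 + 205) + 1/(-104*23 + 29) = 235 + 1/(-2392 + 29) = 235 + 1/(-2363) = 235 - 1/2363 = 555304/2363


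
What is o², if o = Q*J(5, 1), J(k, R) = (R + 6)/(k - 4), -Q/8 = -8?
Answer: 200704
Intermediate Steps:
Q = 64 (Q = -8*(-8) = 64)
J(k, R) = (6 + R)/(-4 + k)
o = 448 (o = 64*((6 + 1)/(-4 + 5)) = 64*(7/1) = 64*(1*7) = 64*7 = 448)
o² = 448² = 200704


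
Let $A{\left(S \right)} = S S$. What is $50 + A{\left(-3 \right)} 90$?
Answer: $860$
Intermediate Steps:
$A{\left(S \right)} = S^{2}$
$50 + A{\left(-3 \right)} 90 = 50 + \left(-3\right)^{2} \cdot 90 = 50 + 9 \cdot 90 = 50 + 810 = 860$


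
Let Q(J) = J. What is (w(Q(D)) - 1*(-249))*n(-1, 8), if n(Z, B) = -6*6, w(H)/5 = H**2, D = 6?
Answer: -15444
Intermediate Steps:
w(H) = 5*H**2
n(Z, B) = -36
(w(Q(D)) - 1*(-249))*n(-1, 8) = (5*6**2 - 1*(-249))*(-36) = (5*36 + 249)*(-36) = (180 + 249)*(-36) = 429*(-36) = -15444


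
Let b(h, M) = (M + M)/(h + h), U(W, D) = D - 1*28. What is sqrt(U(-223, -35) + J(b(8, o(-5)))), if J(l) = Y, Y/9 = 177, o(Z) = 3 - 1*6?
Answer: 3*sqrt(170) ≈ 39.115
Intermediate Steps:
o(Z) = -3 (o(Z) = 3 - 6 = -3)
Y = 1593 (Y = 9*177 = 1593)
U(W, D) = -28 + D (U(W, D) = D - 28 = -28 + D)
b(h, M) = M/h (b(h, M) = (2*M)/((2*h)) = (2*M)*(1/(2*h)) = M/h)
J(l) = 1593
sqrt(U(-223, -35) + J(b(8, o(-5)))) = sqrt((-28 - 35) + 1593) = sqrt(-63 + 1593) = sqrt(1530) = 3*sqrt(170)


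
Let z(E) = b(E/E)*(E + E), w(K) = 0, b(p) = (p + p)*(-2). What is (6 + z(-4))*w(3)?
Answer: 0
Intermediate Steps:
b(p) = -4*p (b(p) = (2*p)*(-2) = -4*p)
z(E) = -8*E (z(E) = (-4*E/E)*(E + E) = (-4*1)*(2*E) = -8*E)
(6 + z(-4))*w(3) = (6 - 8*(-4))*0 = (6 + 32)*0 = 38*0 = 0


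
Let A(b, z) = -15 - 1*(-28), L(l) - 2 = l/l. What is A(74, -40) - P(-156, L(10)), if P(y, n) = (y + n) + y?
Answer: 322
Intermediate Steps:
L(l) = 3 (L(l) = 2 + l/l = 2 + 1 = 3)
A(b, z) = 13 (A(b, z) = -15 + 28 = 13)
P(y, n) = n + 2*y (P(y, n) = (n + y) + y = n + 2*y)
A(74, -40) - P(-156, L(10)) = 13 - (3 + 2*(-156)) = 13 - (3 - 312) = 13 - 1*(-309) = 13 + 309 = 322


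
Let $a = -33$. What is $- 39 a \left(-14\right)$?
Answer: $-18018$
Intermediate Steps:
$- 39 a \left(-14\right) = \left(-39\right) \left(-33\right) \left(-14\right) = 1287 \left(-14\right) = -18018$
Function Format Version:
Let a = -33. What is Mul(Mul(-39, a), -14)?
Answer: -18018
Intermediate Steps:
Mul(Mul(-39, a), -14) = Mul(Mul(-39, -33), -14) = Mul(1287, -14) = -18018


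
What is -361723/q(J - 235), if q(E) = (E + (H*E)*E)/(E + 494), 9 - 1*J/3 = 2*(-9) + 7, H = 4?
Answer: -115389637/122325 ≈ -943.30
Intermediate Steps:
J = 60 (J = 27 - 3*(2*(-9) + 7) = 27 - 3*(-18 + 7) = 27 - 3*(-11) = 27 + 33 = 60)
q(E) = (E + 4*E²)/(494 + E) (q(E) = (E + (4*E)*E)/(E + 494) = (E + 4*E²)/(494 + E))
-361723/q(J - 235) = -361723*(494 + (60 - 235))/((1 + 4*(60 - 235))*(60 - 235)) = -361723*(-(494 - 175)/(175*(1 + 4*(-175)))) = -361723*(-319/(175*(1 - 700))) = -361723/((-175*1/319*(-699))) = -361723/122325/319 = -361723*319/122325 = -115389637/122325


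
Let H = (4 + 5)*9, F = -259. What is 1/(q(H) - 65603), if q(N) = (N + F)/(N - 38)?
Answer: -43/2821107 ≈ -1.5242e-5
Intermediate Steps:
H = 81 (H = 9*9 = 81)
q(N) = (-259 + N)/(-38 + N) (q(N) = (N - 259)/(N - 38) = (-259 + N)/(-38 + N))
1/(q(H) - 65603) = 1/((-259 + 81)/(-38 + 81) - 65603) = 1/(-178/43 - 65603) = 1/(-2821107/43) = -43/2821107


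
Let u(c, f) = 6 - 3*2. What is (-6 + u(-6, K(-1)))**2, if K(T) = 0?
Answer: 36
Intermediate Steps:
u(c, f) = 0 (u(c, f) = 6 - 1*6 = 6 - 6 = 0)
(-6 + u(-6, K(-1)))**2 = (-6 + 0)**2 = (-6)**2 = 36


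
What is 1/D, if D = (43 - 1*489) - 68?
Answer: -1/514 ≈ -0.0019455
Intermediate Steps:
D = -514 (D = (43 - 489) - 68 = -446 - 68 = -514)
1/D = 1/(-514) = -1/514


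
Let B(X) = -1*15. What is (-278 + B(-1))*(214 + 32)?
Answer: -72078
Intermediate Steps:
B(X) = -15
(-278 + B(-1))*(214 + 32) = (-278 - 15)*(214 + 32) = -293*246 = -72078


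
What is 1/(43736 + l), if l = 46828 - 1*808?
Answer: 1/89756 ≈ 1.1141e-5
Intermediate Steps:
l = 46020 (l = 46828 - 808 = 46020)
1/(43736 + l) = 1/(43736 + 46020) = 1/89756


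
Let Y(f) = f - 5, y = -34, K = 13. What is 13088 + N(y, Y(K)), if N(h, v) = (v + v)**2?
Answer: 13344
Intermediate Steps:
Y(f) = -5 + f
N(h, v) = 4*v**2 (N(h, v) = (2*v)**2 = 4*v**2)
13088 + N(y, Y(K)) = 13088 + 4*(-5 + 13)**2 = 13088 + 4*8**2 = 13088 + 4*64 = 13088 + 256 = 13344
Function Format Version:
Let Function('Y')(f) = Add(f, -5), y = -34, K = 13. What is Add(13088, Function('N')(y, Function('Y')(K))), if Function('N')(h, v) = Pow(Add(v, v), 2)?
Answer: 13344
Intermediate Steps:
Function('Y')(f) = Add(-5, f)
Function('N')(h, v) = Mul(4, Pow(v, 2)) (Function('N')(h, v) = Pow(Mul(2, v), 2) = Mul(4, Pow(v, 2)))
Add(13088, Function('N')(y, Function('Y')(K))) = Add(13088, Mul(4, Pow(Add(-5, 13), 2))) = Add(13088, Mul(4, Pow(8, 2))) = Add(13088, Mul(4, 64)) = Add(13088, 256) = 13344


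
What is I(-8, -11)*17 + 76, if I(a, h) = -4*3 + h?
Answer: -315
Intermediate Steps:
I(a, h) = -12 + h
I(-8, -11)*17 + 76 = (-12 - 11)*17 + 76 = -23*17 + 76 = -391 + 76 = -315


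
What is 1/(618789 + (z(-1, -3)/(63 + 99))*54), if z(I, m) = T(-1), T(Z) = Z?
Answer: 3/1856366 ≈ 1.6161e-6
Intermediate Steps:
z(I, m) = -1
1/(618789 + (z(-1, -3)/(63 + 99))*54) = 1/(618789 + (-1/(63 + 99))*54) = 1/(618789 + (-1/162)*54) = 1/(618789 + ((1/162)*(-1))*54) = 1/(618789 - 1/162*54) = 1/(618789 - 1/3) = 1/(1856366/3) = 3/1856366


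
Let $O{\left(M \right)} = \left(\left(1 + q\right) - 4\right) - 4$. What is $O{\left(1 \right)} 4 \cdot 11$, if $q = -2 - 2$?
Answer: $-484$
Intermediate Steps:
$q = -4$
$O{\left(M \right)} = -11$ ($O{\left(M \right)} = \left(\left(1 - 4\right) - 4\right) - 4 = \left(-3 - 4\right) - 4 = -7 - 4 = -11$)
$O{\left(1 \right)} 4 \cdot 11 = \left(-11\right) 4 \cdot 11 = \left(-44\right) 11 = -484$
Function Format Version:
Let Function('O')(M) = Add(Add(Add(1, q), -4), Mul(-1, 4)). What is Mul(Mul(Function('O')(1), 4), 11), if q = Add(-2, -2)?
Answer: -484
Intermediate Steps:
q = -4
Function('O')(M) = -11 (Function('O')(M) = Add(Add(Add(1, -4), -4), Mul(-1, 4)) = Add(Add(-3, -4), -4) = Add(-7, -4) = -11)
Mul(Mul(Function('O')(1), 4), 11) = Mul(Mul(-11, 4), 11) = Mul(-44, 11) = -484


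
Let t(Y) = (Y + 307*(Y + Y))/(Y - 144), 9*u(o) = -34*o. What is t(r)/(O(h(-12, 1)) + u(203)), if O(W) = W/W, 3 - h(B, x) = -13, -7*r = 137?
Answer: -151659/1578497 ≈ -0.096078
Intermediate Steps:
r = -137/7 (r = -⅐*137 = -137/7 ≈ -19.571)
h(B, x) = 16 (h(B, x) = 3 - 1*(-13) = 3 + 13 = 16)
u(o) = -34*o/9 (u(o) = (-34*o)/9 = -34*o/9)
t(Y) = 615*Y/(-144 + Y) (t(Y) = (Y + 307*(2*Y))/(-144 + Y) = (Y + 614*Y)/(-144 + Y) = (615*Y)/(-144 + Y) = 615*Y/(-144 + Y))
O(W) = 1
t(r)/(O(h(-12, 1)) + u(203)) = (615*(-137/7)/(-144 - 137/7))/(1 - 34/9*203) = (615*(-137/7)/(-1145/7))/(1 - 6902/9) = (615*(-137/7)*(-7/1145))/(-6893/9) = (16851/229)*(-9/6893) = -151659/1578497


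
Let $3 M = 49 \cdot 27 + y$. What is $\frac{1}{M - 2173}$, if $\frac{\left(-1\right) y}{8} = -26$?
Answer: $- \frac{3}{4988} \approx -0.00060144$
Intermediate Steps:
$y = 208$ ($y = \left(-8\right) \left(-26\right) = 208$)
$M = \frac{1531}{3}$ ($M = \frac{49 \cdot 27 + 208}{3} = \frac{1323 + 208}{3} = \frac{1}{3} \cdot 1531 = \frac{1531}{3} \approx 510.33$)
$\frac{1}{M - 2173} = \frac{1}{\frac{1531}{3} - 2173} = \frac{1}{- \frac{4988}{3}} = - \frac{3}{4988}$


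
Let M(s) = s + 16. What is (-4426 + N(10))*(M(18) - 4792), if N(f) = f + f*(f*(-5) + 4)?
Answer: 23200008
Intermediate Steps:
M(s) = 16 + s
N(f) = f + f*(4 - 5*f) (N(f) = f + f*(-5*f + 4) = f + f*(4 - 5*f))
(-4426 + N(10))*(M(18) - 4792) = (-4426 + 5*10*(1 - 1*10))*((16 + 18) - 4792) = (-4426 + 5*10*(1 - 10))*(34 - 4792) = (-4426 + 5*10*(-9))*(-4758) = (-4426 - 450)*(-4758) = -4876*(-4758) = 23200008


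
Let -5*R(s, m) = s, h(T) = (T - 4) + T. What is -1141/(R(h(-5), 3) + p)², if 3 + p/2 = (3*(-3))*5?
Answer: -28525/217156 ≈ -0.13136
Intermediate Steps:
p = -96 (p = -6 + 2*((3*(-3))*5) = -6 + 2*(-9*5) = -6 + 2*(-45) = -6 - 90 = -96)
h(T) = -4 + 2*T (h(T) = (-4 + T) + T = -4 + 2*T)
R(s, m) = -s/5
-1141/(R(h(-5), 3) + p)² = -1141/(-(-4 + 2*(-5))/5 - 96)² = -1141/(-(-4 - 10)/5 - 96)² = -1141/(-⅕*(-14) - 96)² = -1141/(14/5 - 96)² = -1141/((-466/5)²) = -1141/217156/25 = -1141*25/217156 = -28525/217156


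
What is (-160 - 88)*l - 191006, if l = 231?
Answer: -248294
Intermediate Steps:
(-160 - 88)*l - 191006 = (-160 - 88)*231 - 191006 = -248*231 - 191006 = -57288 - 191006 = -248294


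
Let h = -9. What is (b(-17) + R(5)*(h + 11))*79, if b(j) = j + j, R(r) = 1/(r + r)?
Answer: -13351/5 ≈ -2670.2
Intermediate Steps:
R(r) = 1/(2*r)
b(j) = 2*j
(b(-17) + R(5)*(h + 11))*79 = (2*(-17) + ((½)/5)*(-9 + 11))*79 = (-34 + ((½)*(⅕))*2)*79 = (-34 + (⅒)*2)*79 = (-34 + ⅕)*79 = -169/5*79 = -13351/5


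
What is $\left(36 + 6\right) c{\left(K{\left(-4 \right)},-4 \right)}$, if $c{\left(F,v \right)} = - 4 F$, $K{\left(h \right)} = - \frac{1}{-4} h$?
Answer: $168$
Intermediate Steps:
$K{\left(h \right)} = \frac{h}{4}$ ($K{\left(h \right)} = \left(-1\right) \left(- \frac{1}{4}\right) h = \frac{h}{4}$)
$\left(36 + 6\right) c{\left(K{\left(-4 \right)},-4 \right)} = \left(36 + 6\right) \left(- 4 \cdot \frac{1}{4} \left(-4\right)\right) = 42 \left(\left(-4\right) \left(-1\right)\right) = 42 \cdot 4 = 168$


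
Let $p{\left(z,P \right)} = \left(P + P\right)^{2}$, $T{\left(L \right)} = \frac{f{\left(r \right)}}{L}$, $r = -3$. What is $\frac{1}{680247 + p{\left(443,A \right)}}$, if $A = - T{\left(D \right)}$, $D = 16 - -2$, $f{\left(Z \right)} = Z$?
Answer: $\frac{9}{6122224} \approx 1.4701 \cdot 10^{-6}$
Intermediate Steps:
$D = 18$ ($D = 16 + 2 = 18$)
$T{\left(L \right)} = - \frac{3}{L}$
$A = \frac{1}{6}$ ($A = - \frac{-3}{18} = \left(-1\right) \left(- \frac{1}{6}\right) = \frac{1}{6} \approx 0.16667$)
$p{\left(z,P \right)} = 4 P^{2}$ ($p{\left(z,P \right)} = \left(2 P\right)^{2} = 4 P^{2}$)
$\frac{1}{680247 + p{\left(443,A \right)}} = \frac{1}{680247 + \frac{4}{36}} = \frac{1}{680247 + 4 \cdot \frac{1}{36}} = \frac{1}{680247 + \frac{1}{9}} = \frac{1}{\frac{6122224}{9}} = \frac{9}{6122224}$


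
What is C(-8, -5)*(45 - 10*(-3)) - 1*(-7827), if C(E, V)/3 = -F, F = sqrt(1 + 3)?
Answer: 7377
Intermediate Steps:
F = 2 (F = sqrt(4) = 2)
C(E, V) = -6 (C(E, V) = 3*(-1*2) = 3*(-2) = -6)
C(-8, -5)*(45 - 10*(-3)) - 1*(-7827) = -6*(45 - 10*(-3)) - 1*(-7827) = -6*(45 + 30) + 7827 = -6*75 + 7827 = -450 + 7827 = 7377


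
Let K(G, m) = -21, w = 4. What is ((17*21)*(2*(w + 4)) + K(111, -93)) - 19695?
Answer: -14004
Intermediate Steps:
((17*21)*(2*(w + 4)) + K(111, -93)) - 19695 = ((17*21)*(2*(4 + 4)) - 21) - 19695 = (357*(2*8) - 21) - 19695 = (357*16 - 21) - 19695 = (5712 - 21) - 19695 = 5691 - 19695 = -14004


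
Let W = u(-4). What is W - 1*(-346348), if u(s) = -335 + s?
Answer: 346009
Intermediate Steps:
W = -339 (W = -335 - 4 = -339)
W - 1*(-346348) = -339 - 1*(-346348) = -339 + 346348 = 346009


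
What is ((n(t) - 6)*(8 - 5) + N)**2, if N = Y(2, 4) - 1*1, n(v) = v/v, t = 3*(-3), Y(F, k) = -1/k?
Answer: 4225/16 ≈ 264.06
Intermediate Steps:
t = -9
n(v) = 1
N = -5/4 (N = -1/4 - 1*1 = -1*1/4 - 1 = -1/4 - 1 = -5/4 ≈ -1.2500)
((n(t) - 6)*(8 - 5) + N)**2 = ((1 - 6)*(8 - 5) - 5/4)**2 = (-5*3 - 5/4)**2 = (-15 - 5/4)**2 = (-65/4)**2 = 4225/16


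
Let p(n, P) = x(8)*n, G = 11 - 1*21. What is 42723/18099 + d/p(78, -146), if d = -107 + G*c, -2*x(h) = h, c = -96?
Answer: -234319/627432 ≈ -0.37346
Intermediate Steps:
G = -10 (G = 11 - 21 = -10)
x(h) = -h/2
p(n, P) = -4*n (p(n, P) = (-½*8)*n = -4*n)
d = 853 (d = -107 - 10*(-96) = -107 + 960 = 853)
42723/18099 + d/p(78, -146) = 42723/18099 + 853/((-4*78)) = 42723*(1/18099) + 853/(-312) = 4747/2011 + 853*(-1/312) = 4747/2011 - 853/312 = -234319/627432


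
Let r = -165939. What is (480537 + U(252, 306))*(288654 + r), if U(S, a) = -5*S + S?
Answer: 58845401235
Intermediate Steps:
U(S, a) = -4*S
(480537 + U(252, 306))*(288654 + r) = (480537 - 4*252)*(288654 - 165939) = (480537 - 1008)*122715 = 479529*122715 = 58845401235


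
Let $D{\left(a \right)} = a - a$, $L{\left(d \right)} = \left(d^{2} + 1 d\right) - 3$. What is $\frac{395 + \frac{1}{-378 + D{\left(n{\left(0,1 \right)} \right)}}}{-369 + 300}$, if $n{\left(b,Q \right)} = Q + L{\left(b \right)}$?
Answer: $- \frac{149309}{26082} \approx -5.7246$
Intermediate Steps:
$L{\left(d \right)} = -3 + d + d^{2}$ ($L{\left(d \right)} = \left(d^{2} + d\right) - 3 = \left(d + d^{2}\right) - 3 = -3 + d + d^{2}$)
$n{\left(b,Q \right)} = -3 + Q + b + b^{2}$ ($n{\left(b,Q \right)} = Q + \left(-3 + b + b^{2}\right) = -3 + Q + b + b^{2}$)
$D{\left(a \right)} = 0$
$\frac{395 + \frac{1}{-378 + D{\left(n{\left(0,1 \right)} \right)}}}{-369 + 300} = \frac{395 + \frac{1}{-378 + 0}}{-369 + 300} = \frac{395 + \frac{1}{-378}}{-69} = \left(395 - \frac{1}{378}\right) \left(- \frac{1}{69}\right) = \frac{149309}{378} \left(- \frac{1}{69}\right) = - \frac{149309}{26082}$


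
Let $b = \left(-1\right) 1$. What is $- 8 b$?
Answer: $8$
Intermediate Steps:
$b = -1$
$- 8 b = \left(-8\right) \left(-1\right) = 8$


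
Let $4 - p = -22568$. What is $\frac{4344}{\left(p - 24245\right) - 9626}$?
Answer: $- \frac{4344}{11299} \approx -0.38446$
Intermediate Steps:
$p = 22572$ ($p = 4 - -22568 = 4 + 22568 = 22572$)
$\frac{4344}{\left(p - 24245\right) - 9626} = \frac{4344}{\left(22572 - 24245\right) - 9626} = \frac{4344}{-1673 - 9626} = \frac{4344}{-11299} = 4344 \left(- \frac{1}{11299}\right) = - \frac{4344}{11299}$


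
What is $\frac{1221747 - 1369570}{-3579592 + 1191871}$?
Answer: $\frac{147823}{2387721} \approx 0.06191$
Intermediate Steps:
$\frac{1221747 - 1369570}{-3579592 + 1191871} = - \frac{147823}{-2387721} = \left(-147823\right) \left(- \frac{1}{2387721}\right) = \frac{147823}{2387721}$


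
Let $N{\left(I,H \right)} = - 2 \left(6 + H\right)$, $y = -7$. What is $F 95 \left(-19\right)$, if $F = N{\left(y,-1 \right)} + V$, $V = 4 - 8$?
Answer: $25270$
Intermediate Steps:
$N{\left(I,H \right)} = -12 - 2 H$
$V = -4$ ($V = 4 - 8 = -4$)
$F = -14$ ($F = \left(-12 - -2\right) - 4 = \left(-12 + 2\right) - 4 = -10 - 4 = -14$)
$F 95 \left(-19\right) = \left(-14\right) 95 \left(-19\right) = \left(-1330\right) \left(-19\right) = 25270$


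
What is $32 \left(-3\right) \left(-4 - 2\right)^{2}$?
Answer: $-3456$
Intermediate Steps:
$32 \left(-3\right) \left(-4 - 2\right)^{2} = - 96 \left(-6\right)^{2} = \left(-96\right) 36 = -3456$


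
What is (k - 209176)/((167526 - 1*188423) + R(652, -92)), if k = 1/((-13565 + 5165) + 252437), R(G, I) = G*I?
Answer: 51046683511/19737956597 ≈ 2.5862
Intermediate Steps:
k = 1/244037 (k = 1/(-8400 + 252437) = 1/244037 ≈ 4.0977e-6)
(k - 209176)/((167526 - 1*188423) + R(652, -92)) = (1/244037 - 209176)/((167526 - 1*188423) + 652*(-92)) = -51046683511/(244037*((167526 - 188423) - 59984)) = -51046683511/(244037*(-20897 - 59984)) = -51046683511/244037/(-80881) = -51046683511/244037*(-1/80881) = 51046683511/19737956597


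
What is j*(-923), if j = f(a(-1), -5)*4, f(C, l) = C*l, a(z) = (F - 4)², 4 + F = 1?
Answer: 904540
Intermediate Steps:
F = -3 (F = -4 + 1 = -3)
a(z) = 49 (a(z) = (-3 - 4)² = (-7)² = 49)
j = -980 (j = (49*(-5))*4 = -245*4 = -980)
j*(-923) = -980*(-923) = 904540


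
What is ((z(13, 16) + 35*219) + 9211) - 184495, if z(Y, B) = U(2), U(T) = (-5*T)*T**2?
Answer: -167659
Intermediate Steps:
U(T) = -5*T**3
z(Y, B) = -40 (z(Y, B) = -5*2**3 = -5*8 = -40)
((z(13, 16) + 35*219) + 9211) - 184495 = ((-40 + 35*219) + 9211) - 184495 = ((-40 + 7665) + 9211) - 184495 = (7625 + 9211) - 184495 = 16836 - 184495 = -167659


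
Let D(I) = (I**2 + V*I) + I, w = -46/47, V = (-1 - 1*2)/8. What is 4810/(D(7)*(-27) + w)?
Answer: -1808560/542231 ≈ -3.3354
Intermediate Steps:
V = -3/8 (V = (-1 - 2)*(1/8) = -3*1/8 = -3/8 ≈ -0.37500)
w = -46/47 (w = -46*1/47 = -46/47 ≈ -0.97872)
D(I) = I**2 + 5*I/8 (D(I) = (I**2 - 3*I/8) + I = I**2 + 5*I/8)
4810/(D(7)*(-27) + w) = 4810/(((1/8)*7*(5 + 8*7))*(-27) - 46/47) = 4810/(((1/8)*7*(5 + 56))*(-27) - 46/47) = 4810/(((1/8)*7*61)*(-27) - 46/47) = 4810/((427/8)*(-27) - 46/47) = 4810/(-11529/8 - 46/47) = 4810/(-542231/376) = 4810*(-376/542231) = -1808560/542231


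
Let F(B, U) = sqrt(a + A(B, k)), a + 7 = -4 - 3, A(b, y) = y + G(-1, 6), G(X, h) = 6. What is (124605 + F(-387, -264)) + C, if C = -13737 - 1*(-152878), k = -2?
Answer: 263746 + I*sqrt(10) ≈ 2.6375e+5 + 3.1623*I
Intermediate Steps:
A(b, y) = 6 + y (A(b, y) = y + 6 = 6 + y)
a = -14 (a = -7 + (-4 - 3) = -7 - 7 = -14)
C = 139141 (C = -13737 + 152878 = 139141)
F(B, U) = I*sqrt(10) (F(B, U) = sqrt(-14 + (6 - 2)) = sqrt(-14 + 4) = sqrt(-10) = I*sqrt(10))
(124605 + F(-387, -264)) + C = (124605 + I*sqrt(10)) + 139141 = 263746 + I*sqrt(10)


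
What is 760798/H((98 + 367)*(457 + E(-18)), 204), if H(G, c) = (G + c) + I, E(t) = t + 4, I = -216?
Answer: 760798/205983 ≈ 3.6935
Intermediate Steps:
E(t) = 4 + t
H(G, c) = -216 + G + c (H(G, c) = (G + c) - 216 = -216 + G + c)
760798/H((98 + 367)*(457 + E(-18)), 204) = 760798/(-216 + (98 + 367)*(457 + (4 - 18)) + 204) = 760798/(-216 + 465*(457 - 14) + 204) = 760798/(-216 + 465*443 + 204) = 760798/(-216 + 205995 + 204) = 760798/205983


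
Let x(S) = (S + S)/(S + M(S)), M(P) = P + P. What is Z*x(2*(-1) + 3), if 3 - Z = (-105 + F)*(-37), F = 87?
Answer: -442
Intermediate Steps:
Z = -663 (Z = 3 - (-105 + 87)*(-37) = 3 - (-18)*(-37) = 3 - 1*666 = 3 - 666 = -663)
M(P) = 2*P
x(S) = 2/3 (x(S) = (S + S)/(S + 2*S) = (2*S)/((3*S)) = (2*S)*(1/(3*S)) = 2/3)
Z*x(2*(-1) + 3) = -663*2/3 = -442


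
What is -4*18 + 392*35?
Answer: 13648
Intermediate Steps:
-4*18 + 392*35 = -72 + 13720 = 13648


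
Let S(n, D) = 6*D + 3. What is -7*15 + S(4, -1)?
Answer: -108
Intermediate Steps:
S(n, D) = 3 + 6*D
-7*15 + S(4, -1) = -7*15 + (3 + 6*(-1)) = -105 + (3 - 6) = -105 - 3 = -108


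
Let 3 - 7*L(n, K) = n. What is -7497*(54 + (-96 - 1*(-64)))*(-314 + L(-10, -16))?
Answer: 51482970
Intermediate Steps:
L(n, K) = 3/7 - n/7
-7497*(54 + (-96 - 1*(-64)))*(-314 + L(-10, -16)) = -7497*(54 + (-96 - 1*(-64)))*(-314 + (3/7 - ⅐*(-10))) = -7497*(54 + (-96 + 64))*(-314 + (3/7 + 10/7)) = -7497*(54 - 32)*(-314 + 13/7) = -164934*(-2185)/7 = -7497*(-48070/7) = 51482970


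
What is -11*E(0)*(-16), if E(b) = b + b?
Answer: 0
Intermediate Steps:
E(b) = 2*b
-11*E(0)*(-16) = -22*0*(-16) = -11*0*(-16) = 0*(-16) = 0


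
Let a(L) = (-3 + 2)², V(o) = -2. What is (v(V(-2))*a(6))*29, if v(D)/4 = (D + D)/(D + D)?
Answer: 116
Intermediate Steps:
v(D) = 4 (v(D) = 4*((D + D)/(D + D)) = 4*((2*D)/((2*D))) = 4*((2*D)*(1/(2*D))) = 4*1 = 4)
a(L) = 1 (a(L) = (-1)² = 1)
(v(V(-2))*a(6))*29 = (4*1)*29 = 4*29 = 116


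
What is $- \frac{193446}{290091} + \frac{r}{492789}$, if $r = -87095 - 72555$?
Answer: $- \frac{47213696348}{47651217933} \approx -0.99082$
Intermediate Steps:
$r = -159650$ ($r = -87095 - 72555 = -159650$)
$- \frac{193446}{290091} + \frac{r}{492789} = - \frac{193446}{290091} - \frac{159650}{492789} = \left(-193446\right) \frac{1}{290091} - \frac{159650}{492789} = - \frac{64482}{96697} - \frac{159650}{492789} = - \frac{47213696348}{47651217933}$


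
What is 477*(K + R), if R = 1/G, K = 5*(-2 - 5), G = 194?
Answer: -3238353/194 ≈ -16693.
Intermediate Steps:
K = -35 (K = 5*(-7) = -35)
R = 1/194 ≈ 0.0051546
477*(K + R) = 477*(-35 + 1/194) = 477*(-6789/194) = -3238353/194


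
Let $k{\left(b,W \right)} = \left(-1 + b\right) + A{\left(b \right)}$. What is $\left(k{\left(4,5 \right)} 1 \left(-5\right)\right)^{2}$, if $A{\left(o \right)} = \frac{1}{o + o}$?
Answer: $\frac{15625}{64} \approx 244.14$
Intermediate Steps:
$A{\left(o \right)} = \frac{1}{2 o}$
$k{\left(b,W \right)} = -1 + b + \frac{1}{2 b}$ ($k{\left(b,W \right)} = \left(-1 + b\right) + \frac{1}{2 b} = -1 + b + \frac{1}{2 b}$)
$\left(k{\left(4,5 \right)} 1 \left(-5\right)\right)^{2} = \left(\left(-1 + 4 + \frac{1}{2 \cdot 4}\right) 1 \left(-5\right)\right)^{2} = \left(\left(-1 + 4 + \frac{1}{2} \cdot \frac{1}{4}\right) 1 \left(-5\right)\right)^{2} = \left(\left(-1 + 4 + \frac{1}{8}\right) 1 \left(-5\right)\right)^{2} = \left(\frac{25}{8} \cdot 1 \left(-5\right)\right)^{2} = \left(\frac{25}{8} \left(-5\right)\right)^{2} = \left(- \frac{125}{8}\right)^{2} = \frac{15625}{64}$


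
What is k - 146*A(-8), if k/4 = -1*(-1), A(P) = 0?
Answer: 4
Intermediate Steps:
k = 4 (k = 4*(-1*(-1)) = 4*1 = 4)
k - 146*A(-8) = 4 - 146*0 = 4 + 0 = 4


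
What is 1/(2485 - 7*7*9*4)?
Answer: 1/721 ≈ 0.0013870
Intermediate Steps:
1/(2485 - 7*7*9*4) = 1/(2485 - 441*4) = 1/(2485 - 7*252) = 1/(2485 - 1764) = 1/721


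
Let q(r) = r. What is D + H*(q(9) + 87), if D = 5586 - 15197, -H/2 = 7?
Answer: -10955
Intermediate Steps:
H = -14 (H = -2*7 = -14)
D = -9611
D + H*(q(9) + 87) = -9611 - 14*(9 + 87) = -9611 - 14*96 = -9611 - 1344 = -10955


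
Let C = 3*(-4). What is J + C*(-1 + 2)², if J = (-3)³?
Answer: -39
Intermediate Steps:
C = -12
J = -27
J + C*(-1 + 2)² = -27 - 12*(-1 + 2)² = -27 - 12*1² = -27 - 12*1 = -27 - 12 = -39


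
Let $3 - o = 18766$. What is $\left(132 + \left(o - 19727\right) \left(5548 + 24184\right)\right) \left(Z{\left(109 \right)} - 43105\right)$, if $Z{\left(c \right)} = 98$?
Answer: $49216546255836$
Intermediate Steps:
$o = -18763$ ($o = 3 - 18766 = -18763$)
$\left(132 + \left(o - 19727\right) \left(5548 + 24184\right)\right) \left(Z{\left(109 \right)} - 43105\right) = \left(132 + \left(-18763 - 19727\right) \left(5548 + 24184\right)\right) \left(98 - 43105\right) = \left(132 - 1144384680\right) \left(-43007\right) = \left(-1144384548\right) \left(-43007\right) = 49216546255836$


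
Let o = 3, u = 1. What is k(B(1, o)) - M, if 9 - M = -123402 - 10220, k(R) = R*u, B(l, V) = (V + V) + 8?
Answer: -133617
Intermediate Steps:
B(l, V) = 8 + 2*V (B(l, V) = 2*V + 8 = 8 + 2*V)
k(R) = R (k(R) = R*1 = R)
M = 133631 (M = 9 - (-123402 - 10220) = 9 - 1*(-133622) = 9 + 133622 = 133631)
k(B(1, o)) - M = (8 + 2*3) - 1*133631 = (8 + 6) - 133631 = 14 - 133631 = -133617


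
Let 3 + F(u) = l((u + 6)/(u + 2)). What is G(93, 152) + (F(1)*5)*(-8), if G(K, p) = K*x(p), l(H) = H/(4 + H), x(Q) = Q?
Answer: 270584/19 ≈ 14241.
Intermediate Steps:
F(u) = -3 + (6 + u)/((2 + u)*(4 + (6 + u)/(2 + u))) (F(u) = -3 + ((u + 6)/(u + 2))/(4 + (u + 6)/(u + 2)) = -3 + ((6 + u)/(2 + u))/(4 + (6 + u)/(2 + u)) = -3 + (6 + u)/((2 + u)*(4 + (6 + u)/(2 + u))))
G(K, p) = K*p
G(93, 152) + (F(1)*5)*(-8) = 93*152 + ((2*(-18 - 7*1)/(14 + 5*1))*5)*(-8) = 14136 + ((2*(-18 - 7)/(14 + 5))*5)*(-8) = 14136 + ((2*(-25)/19)*5)*(-8) = 14136 + ((2*(1/19)*(-25))*5)*(-8) = 14136 - 50/19*5*(-8) = 14136 - 250/19*(-8) = 14136 + 2000/19 = 270584/19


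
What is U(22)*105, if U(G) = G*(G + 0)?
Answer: 50820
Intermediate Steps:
U(G) = G² (U(G) = G*G = G²)
U(22)*105 = 22²*105 = 484*105 = 50820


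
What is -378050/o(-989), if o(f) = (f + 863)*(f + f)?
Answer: -189025/124614 ≈ -1.5169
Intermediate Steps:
o(f) = 2*f*(863 + f) (o(f) = (863 + f)*(2*f) = 2*f*(863 + f))
-378050/o(-989) = -378050*(-1/(1978*(863 - 989))) = -378050/(2*(-989)*(-126)) = -378050/249228 = -378050*1/249228 = -189025/124614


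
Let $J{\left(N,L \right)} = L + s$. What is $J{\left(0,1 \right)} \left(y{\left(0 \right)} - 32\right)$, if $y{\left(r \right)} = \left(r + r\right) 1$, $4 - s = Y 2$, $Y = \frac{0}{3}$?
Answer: $-160$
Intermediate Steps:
$Y = 0$ ($Y = 0 \cdot \frac{1}{3} = 0$)
$s = 4$ ($s = 4 - 0 \cdot 2 = 4 - 0 = 4 + 0 = 4$)
$y{\left(r \right)} = 2 r$ ($y{\left(r \right)} = 2 r 1 = 2 r$)
$J{\left(N,L \right)} = 4 + L$ ($J{\left(N,L \right)} = L + 4 = 4 + L$)
$J{\left(0,1 \right)} \left(y{\left(0 \right)} - 32\right) = \left(4 + 1\right) \left(2 \cdot 0 - 32\right) = 5 \left(0 - 32\right) = 5 \left(-32\right) = -160$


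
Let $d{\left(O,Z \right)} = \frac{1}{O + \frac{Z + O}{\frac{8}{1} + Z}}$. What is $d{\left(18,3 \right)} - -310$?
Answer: $\frac{67901}{219} \approx 310.05$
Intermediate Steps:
$d{\left(O,Z \right)} = \frac{1}{O + \frac{O + Z}{8 + Z}}$ ($d{\left(O,Z \right)} = \frac{1}{O + \frac{O + Z}{8 \cdot 1 + Z}} = \frac{1}{O + \frac{O + Z}{8 + Z}}$)
$d{\left(18,3 \right)} - -310 = \frac{8 + 3}{3 + 9 \cdot 18 + 18 \cdot 3} - -310 = \frac{1}{3 + 162 + 54} \cdot 11 + 310 = \frac{1}{219} \cdot 11 + 310 = \frac{11}{219} + 310 = \frac{67901}{219}$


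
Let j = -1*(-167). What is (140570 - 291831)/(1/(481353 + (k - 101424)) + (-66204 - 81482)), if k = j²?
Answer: 61686958498/60229009147 ≈ 1.0242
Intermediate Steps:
j = 167
k = 27889 (k = 167² = 27889)
(140570 - 291831)/(1/(481353 + (k - 101424)) + (-66204 - 81482)) = (140570 - 291831)/(1/(481353 + (27889 - 101424)) + (-66204 - 81482)) = -151261/(1/(481353 - 73535) - 147686) = -151261/(1/407818 - 147686) = -151261/(-60229009147/407818) = -151261*(-407818/60229009147) = 61686958498/60229009147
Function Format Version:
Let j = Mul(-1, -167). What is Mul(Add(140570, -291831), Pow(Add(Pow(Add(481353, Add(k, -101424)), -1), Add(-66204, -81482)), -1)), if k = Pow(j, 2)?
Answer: Rational(61686958498, 60229009147) ≈ 1.0242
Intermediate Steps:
j = 167
k = 27889 (k = Pow(167, 2) = 27889)
Mul(Add(140570, -291831), Pow(Add(Pow(Add(481353, Add(k, -101424)), -1), Add(-66204, -81482)), -1)) = Mul(Add(140570, -291831), Pow(Add(Pow(Add(481353, Add(27889, -101424)), -1), Add(-66204, -81482)), -1)) = Mul(-151261, Pow(Add(Pow(Add(481353, -73535), -1), -147686), -1)) = Mul(-151261, Pow(Add(Pow(407818, -1), -147686), -1)) = Mul(-151261, Pow(Add(Rational(1, 407818), -147686), -1)) = Mul(-151261, Pow(Rational(-60229009147, 407818), -1)) = Mul(-151261, Rational(-407818, 60229009147)) = Rational(61686958498, 60229009147)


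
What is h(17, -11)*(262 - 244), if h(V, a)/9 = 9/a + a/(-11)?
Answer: 324/11 ≈ 29.455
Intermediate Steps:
h(V, a) = 81/a - 9*a/11 (h(V, a) = 9*(9/a + a/(-11)) = 9*(9/a + a*(-1/11)) = 9*(9/a - a/11) = 81/a - 9*a/11)
h(17, -11)*(262 - 244) = (81/(-11) - 9/11*(-11))*(262 - 244) = (81*(-1/11) + 9)*18 = (-81/11 + 9)*18 = (18/11)*18 = 324/11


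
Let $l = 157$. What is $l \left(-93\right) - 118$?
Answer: $-14719$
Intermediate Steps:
$l \left(-93\right) - 118 = 157 \left(-93\right) - 118 = -14601 - 118 = -14719$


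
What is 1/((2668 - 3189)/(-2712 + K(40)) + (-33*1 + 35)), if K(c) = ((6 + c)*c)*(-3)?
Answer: 8232/16985 ≈ 0.48466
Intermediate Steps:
K(c) = -3*c*(6 + c) (K(c) = (c*(6 + c))*(-3) = -3*c*(6 + c))
1/((2668 - 3189)/(-2712 + K(40)) + (-33*1 + 35)) = 1/((2668 - 3189)/(-2712 - 3*40*(6 + 40)) + (-33*1 + 35)) = 1/(-521/(-2712 - 3*40*46) + (-33 + 35)) = 1/(-521/(-2712 - 5520) + 2) = 1/(-521/(-8232) + 2) = 1/(-521*(-1/8232) + 2) = 1/(521/8232 + 2) = 1/(16985/8232) = 8232/16985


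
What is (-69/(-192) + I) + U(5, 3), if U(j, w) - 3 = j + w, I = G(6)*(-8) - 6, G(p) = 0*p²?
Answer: 343/64 ≈ 5.3594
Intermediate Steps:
G(p) = 0
I = -6 (I = 0*(-8) - 6 = 0 - 6 = -6)
U(j, w) = 3 + j + w (U(j, w) = 3 + (j + w) = 3 + j + w)
(-69/(-192) + I) + U(5, 3) = (-69/(-192) - 6) + (3 + 5 + 3) = (-69*(-1/192) - 6) + 11 = (23/64 - 6) + 11 = -361/64 + 11 = 343/64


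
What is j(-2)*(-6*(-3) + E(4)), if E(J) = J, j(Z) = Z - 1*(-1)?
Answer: -22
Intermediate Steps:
j(Z) = 1 + Z (j(Z) = Z + 1 = 1 + Z)
j(-2)*(-6*(-3) + E(4)) = (1 - 2)*(-6*(-3) + 4) = -(18 + 4) = -1*22 = -22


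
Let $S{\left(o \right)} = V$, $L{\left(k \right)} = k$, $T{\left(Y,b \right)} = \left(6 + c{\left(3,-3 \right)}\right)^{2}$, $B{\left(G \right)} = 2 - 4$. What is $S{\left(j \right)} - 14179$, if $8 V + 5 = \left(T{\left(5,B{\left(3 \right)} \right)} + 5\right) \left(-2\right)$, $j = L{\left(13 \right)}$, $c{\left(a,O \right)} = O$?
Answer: $- \frac{113465}{8} \approx -14183.0$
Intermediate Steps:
$B{\left(G \right)} = -2$ ($B{\left(G \right)} = 2 - 4 = -2$)
$T{\left(Y,b \right)} = 9$ ($T{\left(Y,b \right)} = \left(6 - 3\right)^{2} = 3^{2} = 9$)
$j = 13$
$V = - \frac{33}{8}$ ($V = - \frac{5}{8} + \frac{\left(9 + 5\right) \left(-2\right)}{8} = - \frac{5}{8} + \frac{14 \left(-2\right)}{8} = - \frac{5}{8} + \frac{1}{8} \left(-28\right) = - \frac{5}{8} - \frac{7}{2} = - \frac{33}{8} \approx -4.125$)
$S{\left(o \right)} = - \frac{33}{8}$
$S{\left(j \right)} - 14179 = - \frac{33}{8} - 14179 = - \frac{113465}{8}$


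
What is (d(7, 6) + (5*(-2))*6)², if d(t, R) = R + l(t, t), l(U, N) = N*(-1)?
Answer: 3721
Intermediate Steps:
l(U, N) = -N
d(t, R) = R - t
(d(7, 6) + (5*(-2))*6)² = ((6 - 1*7) + (5*(-2))*6)² = ((6 - 7) - 10*6)² = (-1 - 60)² = (-61)² = 3721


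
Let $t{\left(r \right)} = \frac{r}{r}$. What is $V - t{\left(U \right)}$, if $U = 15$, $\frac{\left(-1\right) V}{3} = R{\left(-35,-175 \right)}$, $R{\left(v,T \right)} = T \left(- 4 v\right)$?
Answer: $73499$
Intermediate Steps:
$R{\left(v,T \right)} = - 4 T v$
$V = 73500$ ($V = - 3 \left(\left(-4\right) \left(-175\right) \left(-35\right)\right) = \left(-3\right) \left(-24500\right) = 73500$)
$t{\left(r \right)} = 1$
$V - t{\left(U \right)} = 73500 - 1 = 73499$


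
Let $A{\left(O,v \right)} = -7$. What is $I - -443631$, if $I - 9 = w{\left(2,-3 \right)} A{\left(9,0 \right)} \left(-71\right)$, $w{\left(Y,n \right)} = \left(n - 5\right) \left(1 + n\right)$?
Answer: $451592$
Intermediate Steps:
$w{\left(Y,n \right)} = \left(1 + n\right) \left(-5 + n\right)$ ($w{\left(Y,n \right)} = \left(-5 + n\right) \left(1 + n\right) = \left(1 + n\right) \left(-5 + n\right)$)
$I = 7961$ ($I = 9 + \left(-5 + \left(-3\right)^{2} - -12\right) \left(-7\right) \left(-71\right) = 9 + \left(-5 + 9 + 12\right) \left(-7\right) \left(-71\right) = 9 + 16 \left(-7\right) \left(-71\right) = 9 - -7952 = 9 + 7952 = 7961$)
$I - -443631 = 7961 - -443631 = 7961 + 443631 = 451592$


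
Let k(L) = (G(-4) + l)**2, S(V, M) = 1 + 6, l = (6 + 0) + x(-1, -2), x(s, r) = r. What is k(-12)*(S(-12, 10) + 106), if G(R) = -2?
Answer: 452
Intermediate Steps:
l = 4 (l = (6 + 0) - 2 = 6 - 2 = 4)
S(V, M) = 7
k(L) = 4 (k(L) = (-2 + 4)**2 = 2**2 = 4)
k(-12)*(S(-12, 10) + 106) = 4*(7 + 106) = 4*113 = 452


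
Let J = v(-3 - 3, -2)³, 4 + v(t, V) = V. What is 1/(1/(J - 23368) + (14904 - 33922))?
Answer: -23584/448520513 ≈ -5.2582e-5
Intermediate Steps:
v(t, V) = -4 + V
J = -216 (J = (-4 - 2)³ = (-6)³ = -216)
1/(1/(J - 23368) + (14904 - 33922)) = 1/(1/(-216 - 23368) + (14904 - 33922)) = 1/(1/(-23584) - 19018) = 1/(-1/23584 - 19018) = 1/(-448520513/23584) = -23584/448520513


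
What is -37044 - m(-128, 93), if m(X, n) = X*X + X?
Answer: -53300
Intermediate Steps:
m(X, n) = X + X² (m(X, n) = X² + X = X + X²)
-37044 - m(-128, 93) = -37044 - (-128)*(1 - 128) = -37044 - (-128)*(-127) = -37044 - 1*16256 = -37044 - 16256 = -53300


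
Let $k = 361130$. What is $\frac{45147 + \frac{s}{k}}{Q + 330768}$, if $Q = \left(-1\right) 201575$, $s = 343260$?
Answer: $\frac{1630427937}{4665546809} \approx 0.34946$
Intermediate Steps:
$Q = -201575$
$\frac{45147 + \frac{s}{k}}{Q + 330768} = \frac{45147 + \frac{343260}{361130}}{-201575 + 330768} = \frac{45147 + 343260 \cdot \frac{1}{361130}}{129193} = \left(45147 + \frac{34326}{36113}\right) \frac{1}{129193} = \frac{1630427937}{36113} \cdot \frac{1}{129193} = \frac{1630427937}{4665546809}$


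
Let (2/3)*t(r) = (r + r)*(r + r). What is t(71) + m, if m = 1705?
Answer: 31951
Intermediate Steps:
t(r) = 6*r**2 (t(r) = 3*((r + r)*(r + r))/2 = 3*((2*r)*(2*r))/2 = 3*(4*r**2)/2 = 6*r**2)
t(71) + m = 6*71**2 + 1705 = 6*5041 + 1705 = 30246 + 1705 = 31951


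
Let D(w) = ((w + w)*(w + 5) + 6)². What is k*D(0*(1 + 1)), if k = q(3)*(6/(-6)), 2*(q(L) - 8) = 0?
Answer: -288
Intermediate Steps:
q(L) = 8 (q(L) = 8 + (½)*0 = 8 + 0 = 8)
k = -8 (k = 8*(6/(-6)) = 8*(6*(-⅙)) = 8*(-1) = -8)
D(w) = (6 + 2*w*(5 + w))² (D(w) = ((2*w)*(5 + w) + 6)² = (2*w*(5 + w) + 6)² = (6 + 2*w*(5 + w))²)
k*D(0*(1 + 1)) = -32*(3 + (0*(1 + 1))² + 5*(0*(1 + 1)))² = -32*(3 + (0*2)² + 5*(0*2))² = -32*(3 + 0² + 5*0)² = -32*(3 + 0 + 0)² = -32*3² = -32*9 = -8*36 = -288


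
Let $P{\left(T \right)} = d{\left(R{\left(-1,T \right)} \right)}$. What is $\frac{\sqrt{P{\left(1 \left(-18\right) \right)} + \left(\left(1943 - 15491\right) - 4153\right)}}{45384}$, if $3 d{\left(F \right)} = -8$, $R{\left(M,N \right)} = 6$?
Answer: $\frac{i \sqrt{159333}}{136152} \approx 0.0029318 i$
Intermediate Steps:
$d{\left(F \right)} = - \frac{8}{3}$ ($d{\left(F \right)} = \frac{1}{3} \left(-8\right) = - \frac{8}{3}$)
$P{\left(T \right)} = - \frac{8}{3}$
$\frac{\sqrt{P{\left(1 \left(-18\right) \right)} + \left(\left(1943 - 15491\right) - 4153\right)}}{45384} = \frac{\sqrt{- \frac{8}{3} + \left(\left(1943 - 15491\right) - 4153\right)}}{45384} = \sqrt{- \frac{8}{3} - 17701} \cdot \frac{1}{45384} = \sqrt{- \frac{53111}{3}} \cdot \frac{1}{45384} = \frac{i \sqrt{159333}}{3} \cdot \frac{1}{45384} = \frac{i \sqrt{159333}}{136152}$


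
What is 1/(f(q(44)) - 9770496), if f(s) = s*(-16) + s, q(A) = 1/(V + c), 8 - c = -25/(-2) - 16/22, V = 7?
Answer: -71/693705546 ≈ -1.0235e-7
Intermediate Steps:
c = -83/22 (c = 8 - (-25/(-2) - 16/22) = 8 - (-25*(-½) - 16*1/22) = 8 - (25/2 - 8/11) = 8 - 1*259/22 = 8 - 259/22 = -83/22 ≈ -3.7727)
q(A) = 22/71 (q(A) = 1/(7 - 83/22) = 1/(71/22) = 22/71)
f(s) = -15*s (f(s) = -16*s + s = -15*s)
1/(f(q(44)) - 9770496) = 1/(-15*22/71 - 9770496) = 1/(-330/71 - 9770496) = 1/(-693705546/71) = -71/693705546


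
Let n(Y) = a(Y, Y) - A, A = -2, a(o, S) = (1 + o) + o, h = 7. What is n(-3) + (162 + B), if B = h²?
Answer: 208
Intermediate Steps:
a(o, S) = 1 + 2*o
B = 49 (B = 7² = 49)
n(Y) = 3 + 2*Y (n(Y) = (1 + 2*Y) - 1*(-2) = (1 + 2*Y) + 2 = 3 + 2*Y)
n(-3) + (162 + B) = (3 + 2*(-3)) + (162 + 49) = (3 - 6) + 211 = -3 + 211 = 208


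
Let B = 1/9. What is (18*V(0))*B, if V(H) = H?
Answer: 0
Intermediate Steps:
B = ⅑ ≈ 0.11111
(18*V(0))*B = (18*0)*(⅑) = 0*(⅑) = 0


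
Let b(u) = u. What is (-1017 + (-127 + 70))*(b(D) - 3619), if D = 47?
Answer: 3836328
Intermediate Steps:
(-1017 + (-127 + 70))*(b(D) - 3619) = (-1017 + (-127 + 70))*(47 - 3619) = (-1017 - 57)*(-3572) = -1074*(-3572) = 3836328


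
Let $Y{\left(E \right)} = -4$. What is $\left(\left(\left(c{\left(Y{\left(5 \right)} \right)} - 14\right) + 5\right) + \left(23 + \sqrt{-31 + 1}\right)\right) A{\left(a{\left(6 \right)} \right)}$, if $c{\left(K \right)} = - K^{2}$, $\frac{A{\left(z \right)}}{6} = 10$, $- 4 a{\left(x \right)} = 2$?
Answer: $-120 + 60 i \sqrt{30} \approx -120.0 + 328.63 i$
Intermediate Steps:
$a{\left(x \right)} = - \frac{1}{2}$ ($a{\left(x \right)} = \left(- \frac{1}{4}\right) 2 = - \frac{1}{2}$)
$A{\left(z \right)} = 60$ ($A{\left(z \right)} = 6 \cdot 10 = 60$)
$\left(\left(\left(c{\left(Y{\left(5 \right)} \right)} - 14\right) + 5\right) + \left(23 + \sqrt{-31 + 1}\right)\right) A{\left(a{\left(6 \right)} \right)} = \left(\left(\left(- \left(-4\right)^{2} - 14\right) + 5\right) + \left(23 + \sqrt{-31 + 1}\right)\right) 60 = \left(\left(\left(\left(-1\right) 16 - 14\right) + 5\right) + \left(23 + \sqrt{-30}\right)\right) 60 = \left(\left(\left(-16 - 14\right) + 5\right) + \left(23 + i \sqrt{30}\right)\right) 60 = \left(\left(-30 + 5\right) + \left(23 + i \sqrt{30}\right)\right) 60 = \left(-25 + \left(23 + i \sqrt{30}\right)\right) 60 = \left(-2 + i \sqrt{30}\right) 60 = -120 + 60 i \sqrt{30}$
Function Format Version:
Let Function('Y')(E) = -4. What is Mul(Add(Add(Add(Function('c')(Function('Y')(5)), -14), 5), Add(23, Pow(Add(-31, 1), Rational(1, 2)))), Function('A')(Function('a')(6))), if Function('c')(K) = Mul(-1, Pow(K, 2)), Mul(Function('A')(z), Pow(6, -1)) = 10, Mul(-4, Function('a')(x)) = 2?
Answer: Add(-120, Mul(60, I, Pow(30, Rational(1, 2)))) ≈ Add(-120.00, Mul(328.63, I))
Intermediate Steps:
Function('a')(x) = Rational(-1, 2) (Function('a')(x) = Mul(Rational(-1, 4), 2) = Rational(-1, 2))
Function('A')(z) = 60 (Function('A')(z) = Mul(6, 10) = 60)
Mul(Add(Add(Add(Function('c')(Function('Y')(5)), -14), 5), Add(23, Pow(Add(-31, 1), Rational(1, 2)))), Function('A')(Function('a')(6))) = Mul(Add(Add(Add(Mul(-1, Pow(-4, 2)), -14), 5), Add(23, Pow(Add(-31, 1), Rational(1, 2)))), 60) = Mul(Add(Add(Add(Mul(-1, 16), -14), 5), Add(23, Pow(-30, Rational(1, 2)))), 60) = Mul(Add(Add(Add(-16, -14), 5), Add(23, Mul(I, Pow(30, Rational(1, 2))))), 60) = Mul(Add(Add(-30, 5), Add(23, Mul(I, Pow(30, Rational(1, 2))))), 60) = Mul(Add(-25, Add(23, Mul(I, Pow(30, Rational(1, 2))))), 60) = Mul(Add(-2, Mul(I, Pow(30, Rational(1, 2)))), 60) = Add(-120, Mul(60, I, Pow(30, Rational(1, 2))))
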